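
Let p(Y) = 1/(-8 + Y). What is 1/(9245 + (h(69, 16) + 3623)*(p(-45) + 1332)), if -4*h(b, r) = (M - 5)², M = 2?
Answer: 212/1024387325 ≈ 2.0695e-7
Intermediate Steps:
h(b, r) = -9/4 (h(b, r) = -(2 - 5)²/4 = -¼*(-3)² = -¼*9 = -9/4)
1/(9245 + (h(69, 16) + 3623)*(p(-45) + 1332)) = 1/(9245 + (-9/4 + 3623)*(1/(-8 - 45) + 1332)) = 1/(9245 + 14483*(1/(-53) + 1332)/4) = 1/(9245 + 14483*(-1/53 + 1332)/4) = 1/(9245 + (14483/4)*(70595/53)) = 1/(9245 + 1022427385/212) = 1/(1024387325/212) = 212/1024387325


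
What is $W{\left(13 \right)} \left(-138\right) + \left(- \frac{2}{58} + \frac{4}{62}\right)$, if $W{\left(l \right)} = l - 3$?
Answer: $- \frac{1240593}{899} \approx -1380.0$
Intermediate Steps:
$W{\left(l \right)} = -3 + l$ ($W{\left(l \right)} = l - 3 = -3 + l$)
$W{\left(13 \right)} \left(-138\right) + \left(- \frac{2}{58} + \frac{4}{62}\right) = \left(-3 + 13\right) \left(-138\right) + \left(- \frac{2}{58} + \frac{4}{62}\right) = 10 \left(-138\right) + \left(\left(-2\right) \frac{1}{58} + 4 \cdot \frac{1}{62}\right) = -1380 + \left(- \frac{1}{29} + \frac{2}{31}\right) = -1380 + \frac{27}{899} = - \frac{1240593}{899}$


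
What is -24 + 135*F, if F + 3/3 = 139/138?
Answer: -1059/46 ≈ -23.022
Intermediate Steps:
F = 1/138 (F = -1 + 139/138 = 1/138 ≈ 0.0072464)
-24 + 135*F = -24 + 135*(1/138) = -24 + 45/46 = -1059/46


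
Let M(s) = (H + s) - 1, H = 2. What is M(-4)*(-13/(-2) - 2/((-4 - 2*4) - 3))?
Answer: -199/10 ≈ -19.900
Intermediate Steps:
M(s) = 1 + s (M(s) = (2 + s) - 1 = 1 + s)
M(-4)*(-13/(-2) - 2/((-4 - 2*4) - 3)) = (1 - 4)*(-13/(-2) - 2/((-4 - 2*4) - 3)) = -3*(-13*(-1/2) - 2/((-4 - 8) - 3)) = -3*(13/2 - 2/(-12 - 3)) = -3*(13/2 - 2/(-15)) = -3*(13/2 - 2*(-1/15)) = -3*(13/2 + 2/15) = -3*199/30 = -199/10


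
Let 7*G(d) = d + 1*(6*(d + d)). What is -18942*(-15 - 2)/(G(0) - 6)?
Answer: -53669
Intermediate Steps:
G(d) = 13*d/7 (G(d) = (d + 1*(6*(d + d)))/7 = (d + 1*(6*(2*d)))/7 = (d + 1*(12*d))/7 = (d + 12*d)/7 = (13*d)/7 = 13*d/7)
-18942*(-15 - 2)/(G(0) - 6) = -18942*(-15 - 2)/((13/7)*0 - 6) = -(-322014)/(0 - 6) = -(-322014)/(-6) = -(-322014)*(-1)/6 = -18942*17/6 = -53669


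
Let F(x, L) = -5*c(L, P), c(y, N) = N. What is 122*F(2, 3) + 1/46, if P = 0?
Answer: 1/46 ≈ 0.021739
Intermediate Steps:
F(x, L) = 0 (F(x, L) = -5*0 = 0)
122*F(2, 3) + 1/46 = 122*0 + 1/46 = 0 + 1/46 = 1/46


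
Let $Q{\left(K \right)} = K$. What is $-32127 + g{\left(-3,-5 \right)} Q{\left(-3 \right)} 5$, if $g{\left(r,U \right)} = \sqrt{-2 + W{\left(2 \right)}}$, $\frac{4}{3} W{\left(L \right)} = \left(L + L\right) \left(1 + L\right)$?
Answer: $-32127 - 15 \sqrt{7} \approx -32167.0$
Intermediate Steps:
$W{\left(L \right)} = \frac{3 L \left(1 + L\right)}{2}$ ($W{\left(L \right)} = \frac{3 \left(L + L\right) \left(1 + L\right)}{4} = \frac{3 \cdot 2 L \left(1 + L\right)}{4} = \frac{3 L \left(1 + L\right)}{2}$)
$g{\left(r,U \right)} = \sqrt{7}$ ($g{\left(r,U \right)} = \sqrt{-2 + \frac{3}{2} \cdot 2 \left(1 + 2\right)} = \sqrt{-2 + \frac{3}{2} \cdot 2 \cdot 3} = \sqrt{-2 + 9} = \sqrt{7}$)
$-32127 + g{\left(-3,-5 \right)} Q{\left(-3 \right)} 5 = -32127 + \sqrt{7} \left(-3\right) 5 = -32127 + - 3 \sqrt{7} \cdot 5 = -32127 - 15 \sqrt{7}$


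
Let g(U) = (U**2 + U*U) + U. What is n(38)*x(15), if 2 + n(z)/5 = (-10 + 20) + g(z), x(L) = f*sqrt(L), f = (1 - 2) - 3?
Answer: -58680*sqrt(15) ≈ -2.2727e+5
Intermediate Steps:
f = -4 (f = -1 - 3 = -4)
g(U) = U + 2*U**2 (g(U) = (U**2 + U**2) + U = 2*U**2 + U = U + 2*U**2)
x(L) = -4*sqrt(L)
n(z) = 40 + 5*z*(1 + 2*z) (n(z) = -10 + 5*((-10 + 20) + z*(1 + 2*z)) = -10 + 5*(10 + z*(1 + 2*z)) = -10 + (50 + 5*z*(1 + 2*z)) = 40 + 5*z*(1 + 2*z))
n(38)*x(15) = (40 + 5*38*(1 + 2*38))*(-4*sqrt(15)) = (40 + 5*38*(1 + 76))*(-4*sqrt(15)) = (40 + 5*38*77)*(-4*sqrt(15)) = (40 + 14630)*(-4*sqrt(15)) = 14670*(-4*sqrt(15)) = -58680*sqrt(15)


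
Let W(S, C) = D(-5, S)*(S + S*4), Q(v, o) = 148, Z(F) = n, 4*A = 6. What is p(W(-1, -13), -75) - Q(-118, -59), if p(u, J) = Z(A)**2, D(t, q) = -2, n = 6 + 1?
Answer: -99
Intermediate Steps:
A = 3/2 (A = (1/4)*6 = 3/2 ≈ 1.5000)
n = 7
Z(F) = 7
W(S, C) = -10*S (W(S, C) = -2*(S + S*4) = -2*(S + 4*S) = -10*S)
p(u, J) = 49 (p(u, J) = 7**2 = 49)
p(W(-1, -13), -75) - Q(-118, -59) = 49 - 1*148 = 49 - 148 = -99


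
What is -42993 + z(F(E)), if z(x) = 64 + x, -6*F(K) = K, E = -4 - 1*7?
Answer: -257563/6 ≈ -42927.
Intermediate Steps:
E = -11 (E = -4 - 7 = -11)
F(K) = -K/6
-42993 + z(F(E)) = -42993 + (64 - 1/6*(-11)) = -42993 + (64 + 11/6) = -42993 + 395/6 = -257563/6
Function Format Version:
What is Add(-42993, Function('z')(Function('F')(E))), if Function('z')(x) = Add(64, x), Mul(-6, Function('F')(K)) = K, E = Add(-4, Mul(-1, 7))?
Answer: Rational(-257563, 6) ≈ -42927.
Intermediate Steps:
E = -11 (E = Add(-4, -7) = -11)
Function('F')(K) = Mul(Rational(-1, 6), K)
Add(-42993, Function('z')(Function('F')(E))) = Add(-42993, Add(64, Mul(Rational(-1, 6), -11))) = Add(-42993, Add(64, Rational(11, 6))) = Add(-42993, Rational(395, 6)) = Rational(-257563, 6)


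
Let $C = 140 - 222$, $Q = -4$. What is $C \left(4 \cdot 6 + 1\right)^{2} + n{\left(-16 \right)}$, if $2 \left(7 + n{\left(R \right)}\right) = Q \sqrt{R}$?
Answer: $-51257 - 8 i \approx -51257.0 - 8.0 i$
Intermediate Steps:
$n{\left(R \right)} = -7 - 2 \sqrt{R}$ ($n{\left(R \right)} = -7 + \frac{\left(-4\right) \sqrt{R}}{2} = -7 - 2 \sqrt{R}$)
$C = -82$
$C \left(4 \cdot 6 + 1\right)^{2} + n{\left(-16 \right)} = - 82 \left(4 \cdot 6 + 1\right)^{2} - \left(7 + 2 \sqrt{-16}\right) = - 82 \left(24 + 1\right)^{2} - \left(7 + 2 \cdot 4 i\right) = - 82 \cdot 25^{2} - \left(7 + 8 i\right) = \left(-82\right) 625 - \left(7 + 8 i\right) = -51250 - \left(7 + 8 i\right) = -51257 - 8 i$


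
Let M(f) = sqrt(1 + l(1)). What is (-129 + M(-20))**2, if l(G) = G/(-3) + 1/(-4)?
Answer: (774 - sqrt(15))**2/36 ≈ 16475.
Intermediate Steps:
l(G) = -1/4 - G/3 (l(G) = G*(-1/3) + 1*(-1/4) = -G/3 - 1/4 = -1/4 - G/3)
M(f) = sqrt(15)/6 (M(f) = sqrt(1 + (-1/4 - 1/3*1)) = sqrt(1 + (-1/4 - 1/3)) = sqrt(1 - 7/12) = sqrt(5/12) = sqrt(15)/6)
(-129 + M(-20))**2 = (-129 + sqrt(15)/6)**2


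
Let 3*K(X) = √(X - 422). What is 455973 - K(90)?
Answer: 455973 - 2*I*√83/3 ≈ 4.5597e+5 - 6.0736*I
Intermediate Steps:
K(X) = √(-422 + X)/3 (K(X) = √(X - 422)/3 = √(-422 + X)/3)
455973 - K(90) = 455973 - √(-422 + 90)/3 = 455973 - √(-332)/3 = 455973 - 2*I*√83/3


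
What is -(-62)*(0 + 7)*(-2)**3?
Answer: -3472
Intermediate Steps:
-(-62)*(0 + 7)*(-2)**3 = -(-62)*7*(-8) = -62*(-7)*(-8) = 434*(-8) = -3472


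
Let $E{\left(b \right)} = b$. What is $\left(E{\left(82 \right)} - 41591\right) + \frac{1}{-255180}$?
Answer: $- \frac{10592266621}{255180} \approx -41509.0$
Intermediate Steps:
$\left(E{\left(82 \right)} - 41591\right) + \frac{1}{-255180} = \left(82 - 41591\right) + \frac{1}{-255180} = \left(82 - 41591\right) - \frac{1}{255180} = -41509 - \frac{1}{255180} = - \frac{10592266621}{255180}$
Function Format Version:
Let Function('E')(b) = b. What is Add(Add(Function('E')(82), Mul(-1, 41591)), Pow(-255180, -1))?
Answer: Rational(-10592266621, 255180) ≈ -41509.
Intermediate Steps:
Add(Add(Function('E')(82), Mul(-1, 41591)), Pow(-255180, -1)) = Add(Add(82, Mul(-1, 41591)), Pow(-255180, -1)) = Add(Add(82, -41591), Rational(-1, 255180)) = Add(-41509, Rational(-1, 255180)) = Rational(-10592266621, 255180)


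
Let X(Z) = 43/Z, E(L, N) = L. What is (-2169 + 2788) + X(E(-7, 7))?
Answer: 4290/7 ≈ 612.86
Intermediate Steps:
(-2169 + 2788) + X(E(-7, 7)) = (-2169 + 2788) + 43/(-7) = 619 + 43*(-1/7) = 619 - 43/7 = 4290/7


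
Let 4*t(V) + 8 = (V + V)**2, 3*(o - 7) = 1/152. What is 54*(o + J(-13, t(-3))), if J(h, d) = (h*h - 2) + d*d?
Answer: 915201/76 ≈ 12042.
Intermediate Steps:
o = 3193/456 (o = 7 + (1/3)/152 = 7 + (1/3)*(1/152) = 7 + 1/456 = 3193/456 ≈ 7.0022)
t(V) = -2 + V**2 (t(V) = -2 + (V + V)**2/4 = -2 + (2*V)**2/4 = -2 + (4*V**2)/4 = -2 + V**2)
J(h, d) = -2 + d**2 + h**2 (J(h, d) = (h**2 - 2) + d**2 = (-2 + h**2) + d**2 = -2 + d**2 + h**2)
54*(o + J(-13, t(-3))) = 54*(3193/456 + (-2 + (-2 + (-3)**2)**2 + (-13)**2)) = 54*(3193/456 + (-2 + (-2 + 9)**2 + 169)) = 54*(3193/456 + (-2 + 7**2 + 169)) = 54*(3193/456 + (-2 + 49 + 169)) = 54*(3193/456 + 216) = 54*(101689/456) = 915201/76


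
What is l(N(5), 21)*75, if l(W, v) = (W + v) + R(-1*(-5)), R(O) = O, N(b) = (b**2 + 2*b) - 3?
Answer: 4350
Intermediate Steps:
N(b) = -3 + b**2 + 2*b
l(W, v) = 5 + W + v (l(W, v) = (W + v) - 1*(-5) = (W + v) + 5 = 5 + W + v)
l(N(5), 21)*75 = (5 + (-3 + 5**2 + 2*5) + 21)*75 = (5 + (-3 + 25 + 10) + 21)*75 = (5 + 32 + 21)*75 = 58*75 = 4350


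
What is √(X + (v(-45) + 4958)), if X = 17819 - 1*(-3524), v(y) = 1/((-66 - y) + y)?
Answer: √114567090/66 ≈ 162.18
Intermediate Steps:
v(y) = -1/66 (v(y) = 1/(-66) = -1/66)
X = 21343 (X = 17819 + 3524 = 21343)
√(X + (v(-45) + 4958)) = √(21343 + (-1/66 + 4958)) = √(21343 + 327227/66) = √(1735865/66) = √114567090/66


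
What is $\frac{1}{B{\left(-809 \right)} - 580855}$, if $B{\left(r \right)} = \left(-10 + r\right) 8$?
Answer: $- \frac{1}{587407} \approx -1.7024 \cdot 10^{-6}$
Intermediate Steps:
$B{\left(r \right)} = -80 + 8 r$
$\frac{1}{B{\left(-809 \right)} - 580855} = \frac{1}{\left(-80 + 8 \left(-809\right)\right) - 580855} = \frac{1}{\left(-80 - 6472\right) - 580855} = \frac{1}{-6552 - 580855} = \frac{1}{-587407} = - \frac{1}{587407}$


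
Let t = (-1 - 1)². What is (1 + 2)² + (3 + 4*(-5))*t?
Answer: -59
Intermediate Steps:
t = 4 (t = (-2)² = 4)
(1 + 2)² + (3 + 4*(-5))*t = (1 + 2)² + (3 + 4*(-5))*4 = 3² + (3 - 20)*4 = 9 - 17*4 = 9 - 68 = -59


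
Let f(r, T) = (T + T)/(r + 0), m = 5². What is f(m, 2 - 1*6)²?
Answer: 64/625 ≈ 0.10240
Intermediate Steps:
m = 25
f(r, T) = 2*T/r (f(r, T) = (2*T)/r = 2*T/r)
f(m, 2 - 1*6)² = (2*(2 - 1*6)/25)² = (2*(2 - 6)*(1/25))² = (2*(-4)*(1/25))² = (-8/25)² = 64/625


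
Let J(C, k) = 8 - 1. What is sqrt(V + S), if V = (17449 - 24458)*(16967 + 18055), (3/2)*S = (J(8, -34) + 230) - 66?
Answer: 2*I*sqrt(61367271) ≈ 15667.0*I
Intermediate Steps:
J(C, k) = 7
S = 114 (S = 2*((7 + 230) - 66)/3 = 2*(237 - 66)/3 = (2/3)*171 = 114)
V = -245469198 (V = -7009*35022 = -245469198)
sqrt(V + S) = sqrt(-245469198 + 114) = sqrt(-245469084) = 2*I*sqrt(61367271)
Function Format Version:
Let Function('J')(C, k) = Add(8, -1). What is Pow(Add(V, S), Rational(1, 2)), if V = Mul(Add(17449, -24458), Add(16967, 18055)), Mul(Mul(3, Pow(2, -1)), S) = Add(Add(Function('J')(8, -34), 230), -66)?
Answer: Mul(2, I, Pow(61367271, Rational(1, 2))) ≈ Mul(15667., I)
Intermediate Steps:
Function('J')(C, k) = 7
S = 114 (S = Mul(Rational(2, 3), Add(Add(7, 230), -66)) = Mul(Rational(2, 3), Add(237, -66)) = Mul(Rational(2, 3), 171) = 114)
V = -245469198 (V = Mul(-7009, 35022) = -245469198)
Pow(Add(V, S), Rational(1, 2)) = Pow(Add(-245469198, 114), Rational(1, 2)) = Pow(-245469084, Rational(1, 2)) = Mul(2, I, Pow(61367271, Rational(1, 2)))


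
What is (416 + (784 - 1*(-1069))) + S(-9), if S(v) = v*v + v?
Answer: 2341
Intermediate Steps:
S(v) = v + v² (S(v) = v² + v = v + v²)
(416 + (784 - 1*(-1069))) + S(-9) = (416 + (784 - 1*(-1069))) - 9*(1 - 9) = (416 + (784 + 1069)) - 9*(-8) = (416 + 1853) + 72 = 2269 + 72 = 2341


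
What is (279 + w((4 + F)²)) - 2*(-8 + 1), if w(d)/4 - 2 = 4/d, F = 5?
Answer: 24397/81 ≈ 301.20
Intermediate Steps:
w(d) = 8 + 16/d (w(d) = 8 + 4*(4/d) = 8 + 16/d)
(279 + w((4 + F)²)) - 2*(-8 + 1) = (279 + (8 + 16/((4 + 5)²))) - 2*(-8 + 1) = (279 + (8 + 16/(9²))) - 2*(-7) = (279 + (8 + 16/81)) + 14 = (279 + 664/81) + 14 = 23263/81 + 14 = 24397/81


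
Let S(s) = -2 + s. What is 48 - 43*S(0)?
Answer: 134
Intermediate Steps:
48 - 43*S(0) = 48 - 43*(-2 + 0) = 48 - 43*(-2) = 48 + 86 = 134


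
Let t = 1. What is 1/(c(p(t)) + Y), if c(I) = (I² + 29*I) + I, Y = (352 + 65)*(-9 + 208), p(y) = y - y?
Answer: 1/82983 ≈ 1.2051e-5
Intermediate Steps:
p(y) = 0
Y = 82983 (Y = 417*199 = 82983)
c(I) = I² + 30*I
1/(c(p(t)) + Y) = 1/(0*(30 + 0) + 82983) = 1/(0*30 + 82983) = 1/(0 + 82983) = 1/82983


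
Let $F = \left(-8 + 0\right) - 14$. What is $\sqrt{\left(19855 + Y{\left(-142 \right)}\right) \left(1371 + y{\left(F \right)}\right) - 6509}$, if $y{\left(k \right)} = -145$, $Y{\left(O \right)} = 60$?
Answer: $\sqrt{24409281} \approx 4940.6$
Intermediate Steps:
$F = -22$ ($F = -8 - 14 = -22$)
$\sqrt{\left(19855 + Y{\left(-142 \right)}\right) \left(1371 + y{\left(F \right)}\right) - 6509} = \sqrt{\left(19855 + 60\right) \left(1371 - 145\right) - 6509} = \sqrt{19915 \cdot 1226 - 6509} = \sqrt{24415790 - 6509} = \sqrt{24409281}$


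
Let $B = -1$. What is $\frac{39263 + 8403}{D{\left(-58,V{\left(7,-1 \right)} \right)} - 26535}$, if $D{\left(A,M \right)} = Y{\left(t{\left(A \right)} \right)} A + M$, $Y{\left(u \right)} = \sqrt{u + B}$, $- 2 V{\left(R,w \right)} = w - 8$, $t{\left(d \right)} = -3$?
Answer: $- \frac{5058411252}{2815523545} + \frac{22117024 i}{2815523545} \approx -1.7966 + 0.0078554 i$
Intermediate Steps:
$V{\left(R,w \right)} = 4 - \frac{w}{2}$ ($V{\left(R,w \right)} = - \frac{w - 8}{2} = - \frac{-8 + w}{2} = 4 - \frac{w}{2}$)
$Y{\left(u \right)} = \sqrt{-1 + u}$ ($Y{\left(u \right)} = \sqrt{u - 1} = \sqrt{-1 + u}$)
$D{\left(A,M \right)} = M + 2 i A$ ($D{\left(A,M \right)} = \sqrt{-1 - 3} A + M = \sqrt{-4} A + M = 2 i A + M = M + 2 i A$)
$\frac{39263 + 8403}{D{\left(-58,V{\left(7,-1 \right)} \right)} - 26535} = \frac{39263 + 8403}{\left(\left(4 - - \frac{1}{2}\right) + 2 i \left(-58\right)\right) - 26535} = \frac{47666}{\left(\left(4 + \frac{1}{2}\right) - 116 i\right) - 26535} = \frac{47666}{\left(\frac{9}{2} - 116 i\right) - 26535} = \frac{47666}{- \frac{53061}{2} - 116 i} = 47666 \frac{4 \left(- \frac{53061}{2} + 116 i\right)}{2815523545} = \frac{190664 \left(- \frac{53061}{2} + 116 i\right)}{2815523545}$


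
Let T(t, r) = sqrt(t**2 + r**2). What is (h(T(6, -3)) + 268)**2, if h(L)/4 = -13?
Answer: 46656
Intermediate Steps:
T(t, r) = sqrt(r**2 + t**2)
h(L) = -52 (h(L) = 4*(-13) = -52)
(h(T(6, -3)) + 268)**2 = (-52 + 268)**2 = 216**2 = 46656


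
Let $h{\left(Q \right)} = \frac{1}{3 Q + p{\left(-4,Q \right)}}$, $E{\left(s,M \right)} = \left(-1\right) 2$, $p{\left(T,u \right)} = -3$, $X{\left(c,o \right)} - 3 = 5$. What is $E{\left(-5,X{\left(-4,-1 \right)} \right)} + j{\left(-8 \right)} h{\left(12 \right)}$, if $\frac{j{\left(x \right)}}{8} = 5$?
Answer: $- \frac{26}{33} \approx -0.78788$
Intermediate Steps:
$j{\left(x \right)} = 40$ ($j{\left(x \right)} = 8 \cdot 5 = 40$)
$X{\left(c,o \right)} = 8$ ($X{\left(c,o \right)} = 3 + 5 = 8$)
$E{\left(s,M \right)} = -2$
$h{\left(Q \right)} = \frac{1}{-3 + 3 Q}$ ($h{\left(Q \right)} = \frac{1}{3 Q - 3} = \frac{1}{-3 + 3 Q}$)
$E{\left(-5,X{\left(-4,-1 \right)} \right)} + j{\left(-8 \right)} h{\left(12 \right)} = -2 + 40 \frac{1}{3 \left(-1 + 12\right)} = -2 + 40 \frac{1}{3 \cdot 11} = -2 + 40 \cdot \frac{1}{3} \cdot \frac{1}{11} = -2 + 40 \cdot \frac{1}{33} = -2 + \frac{40}{33} = - \frac{26}{33}$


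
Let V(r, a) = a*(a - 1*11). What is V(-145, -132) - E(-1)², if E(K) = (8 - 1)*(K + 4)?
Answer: 18435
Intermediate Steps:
V(r, a) = a*(-11 + a) (V(r, a) = a*(a - 11) = a*(-11 + a))
E(K) = 28 + 7*K (E(K) = 7*(4 + K) = 28 + 7*K)
V(-145, -132) - E(-1)² = -132*(-11 - 132) - (28 + 7*(-1))² = -132*(-143) - (28 - 7)² = 18876 - 1*21² = 18876 - 1*441 = 18876 - 441 = 18435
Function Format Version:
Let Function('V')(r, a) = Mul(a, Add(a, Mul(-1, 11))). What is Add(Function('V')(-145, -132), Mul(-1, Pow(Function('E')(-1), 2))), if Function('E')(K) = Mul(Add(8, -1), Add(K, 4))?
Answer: 18435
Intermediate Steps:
Function('V')(r, a) = Mul(a, Add(-11, a)) (Function('V')(r, a) = Mul(a, Add(a, -11)) = Mul(a, Add(-11, a)))
Function('E')(K) = Add(28, Mul(7, K)) (Function('E')(K) = Mul(7, Add(4, K)) = Add(28, Mul(7, K)))
Add(Function('V')(-145, -132), Mul(-1, Pow(Function('E')(-1), 2))) = Add(Mul(-132, Add(-11, -132)), Mul(-1, Pow(Add(28, Mul(7, -1)), 2))) = Add(Mul(-132, -143), Mul(-1, Pow(Add(28, -7), 2))) = Add(18876, Mul(-1, Pow(21, 2))) = Add(18876, Mul(-1, 441)) = Add(18876, -441) = 18435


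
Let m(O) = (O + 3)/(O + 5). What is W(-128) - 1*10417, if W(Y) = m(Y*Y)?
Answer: -170707826/16389 ≈ -10416.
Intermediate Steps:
m(O) = (3 + O)/(5 + O)
W(Y) = (3 + Y²)/(5 + Y²) (W(Y) = (3 + Y*Y)/(5 + Y*Y) = (3 + Y²)/(5 + Y²))
W(-128) - 1*10417 = (3 + (-128)²)/(5 + (-128)²) - 1*10417 = (3 + 16384)/(5 + 16384) - 10417 = 16387/16389 - 10417 = -170707826/16389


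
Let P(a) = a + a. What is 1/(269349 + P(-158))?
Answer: 1/269033 ≈ 3.7170e-6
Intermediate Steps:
P(a) = 2*a
1/(269349 + P(-158)) = 1/(269349 + 2*(-158)) = 1/(269349 - 316) = 1/269033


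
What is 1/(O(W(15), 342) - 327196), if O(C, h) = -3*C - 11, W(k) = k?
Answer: -1/327252 ≈ -3.0557e-6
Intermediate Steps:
O(C, h) = -11 - 3*C
1/(O(W(15), 342) - 327196) = 1/((-11 - 3*15) - 327196) = 1/((-11 - 45) - 327196) = 1/(-56 - 327196) = 1/(-327252) = -1/327252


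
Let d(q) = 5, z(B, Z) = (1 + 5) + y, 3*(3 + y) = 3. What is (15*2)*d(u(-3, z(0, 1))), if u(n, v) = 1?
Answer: 150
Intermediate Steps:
y = -2 (y = -3 + (1/3)*3 = -3 + 1 = -2)
z(B, Z) = 4 (z(B, Z) = (1 + 5) - 2 = 6 - 2 = 4)
(15*2)*d(u(-3, z(0, 1))) = (15*2)*5 = 30*5 = 150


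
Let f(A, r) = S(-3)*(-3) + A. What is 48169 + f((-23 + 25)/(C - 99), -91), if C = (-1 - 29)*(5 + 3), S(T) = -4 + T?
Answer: 16336408/339 ≈ 48190.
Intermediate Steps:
C = -240 (C = -30*8 = -240)
f(A, r) = 21 + A (f(A, r) = (-4 - 3)*(-3) + A = -7*(-3) + A = 21 + A)
48169 + f((-23 + 25)/(C - 99), -91) = 48169 + (21 + (-23 + 25)/(-240 - 99)) = 48169 + (21 + 2/(-339)) = 48169 + (21 + 2*(-1/339)) = 48169 + (21 - 2/339) = 48169 + 7117/339 = 16336408/339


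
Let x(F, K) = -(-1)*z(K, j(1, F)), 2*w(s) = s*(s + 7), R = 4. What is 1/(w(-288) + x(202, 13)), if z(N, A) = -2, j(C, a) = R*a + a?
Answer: 1/40462 ≈ 2.4715e-5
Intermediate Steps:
j(C, a) = 5*a (j(C, a) = 4*a + a = 5*a)
w(s) = s*(7 + s)/2 (w(s) = (s*(s + 7))/2 = (s*(7 + s))/2 = s*(7 + s)/2)
x(F, K) = -2 (x(F, K) = -(-1)*(-2) = -1*2 = -2)
1/(w(-288) + x(202, 13)) = 1/((1/2)*(-288)*(7 - 288) - 2) = 1/((1/2)*(-288)*(-281) - 2) = 1/(40464 - 2) = 1/40462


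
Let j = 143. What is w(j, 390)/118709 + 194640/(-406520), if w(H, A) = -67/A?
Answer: -225279498581/470511431130 ≈ -0.47880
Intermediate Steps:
w(j, 390)/118709 + 194640/(-406520) = -67/390/118709 + 194640/(-406520) = -67*1/390*(1/118709) + 194640*(-1/406520) = -67/390*1/118709 - 4866/10163 = -67/46296510 - 4866/10163 = -225279498581/470511431130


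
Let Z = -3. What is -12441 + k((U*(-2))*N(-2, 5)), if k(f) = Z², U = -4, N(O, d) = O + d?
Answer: -12432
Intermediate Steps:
k(f) = 9 (k(f) = (-3)² = 9)
-12441 + k((U*(-2))*N(-2, 5)) = -12441 + 9 = -12432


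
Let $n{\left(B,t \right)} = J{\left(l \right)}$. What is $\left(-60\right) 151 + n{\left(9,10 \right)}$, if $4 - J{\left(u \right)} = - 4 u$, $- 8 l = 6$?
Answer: $-9059$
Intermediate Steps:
$l = - \frac{3}{4}$ ($l = \left(- \frac{1}{8}\right) 6 = - \frac{3}{4} \approx -0.75$)
$J{\left(u \right)} = 4 + 4 u$ ($J{\left(u \right)} = 4 - - 4 u = 4 + 4 u$)
$n{\left(B,t \right)} = 1$ ($n{\left(B,t \right)} = 4 + 4 \left(- \frac{3}{4}\right) = 4 - 3 = 1$)
$\left(-60\right) 151 + n{\left(9,10 \right)} = \left(-60\right) 151 + 1 = -9060 + 1 = -9059$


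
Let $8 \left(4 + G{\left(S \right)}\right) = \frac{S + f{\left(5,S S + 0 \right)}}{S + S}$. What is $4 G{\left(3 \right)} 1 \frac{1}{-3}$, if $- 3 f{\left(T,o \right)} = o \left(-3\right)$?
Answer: $5$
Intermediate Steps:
$f{\left(T,o \right)} = o$ ($f{\left(T,o \right)} = - \frac{o \left(-3\right)}{3} = - \frac{\left(-3\right) o}{3} = o$)
$G{\left(S \right)} = -4 + \frac{S + S^{2}}{16 S}$ ($G{\left(S \right)} = -4 + \frac{\left(S + \left(S S + 0\right)\right) \frac{1}{S + S}}{8} = -4 + \frac{\left(S + \left(S^{2} + 0\right)\right) \frac{1}{2 S}}{8} = -4 + \frac{\left(S + S^{2}\right) \frac{1}{2 S}}{8} = -4 + \frac{\frac{1}{2} \frac{1}{S} \left(S + S^{2}\right)}{8} = -4 + \frac{S + S^{2}}{16 S}$)
$4 G{\left(3 \right)} 1 \frac{1}{-3} = 4 \left(- \frac{63}{16} + \frac{1}{16} \cdot 3\right) 1 \frac{1}{-3} = 4 \left(- \frac{63}{16} + \frac{3}{16}\right) 1 \left(- \frac{1}{3}\right) = 4 \left(- \frac{15}{4}\right) \left(- \frac{1}{3}\right) = \left(-15\right) \left(- \frac{1}{3}\right) = 5$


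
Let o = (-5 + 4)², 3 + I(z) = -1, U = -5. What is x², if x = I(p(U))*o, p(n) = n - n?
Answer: 16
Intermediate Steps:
p(n) = 0
I(z) = -4 (I(z) = -3 - 1 = -4)
o = 1 (o = (-1)² = 1)
x = -4 (x = -4*1 = -4)
x² = (-4)² = 16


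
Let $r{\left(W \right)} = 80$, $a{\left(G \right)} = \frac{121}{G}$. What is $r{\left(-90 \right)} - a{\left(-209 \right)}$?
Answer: $\frac{1531}{19} \approx 80.579$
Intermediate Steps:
$r{\left(-90 \right)} - a{\left(-209 \right)} = 80 - \frac{121}{-209} = 80 - 121 \left(- \frac{1}{209}\right) = 80 - - \frac{11}{19} = 80 + \frac{11}{19} = \frac{1531}{19}$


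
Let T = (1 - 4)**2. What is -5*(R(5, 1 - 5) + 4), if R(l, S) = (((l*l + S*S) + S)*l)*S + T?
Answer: 3635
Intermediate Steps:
T = 9 (T = (-3)**2 = 9)
R(l, S) = 9 + S*l*(S + S**2 + l**2) (R(l, S) = (((l*l + S*S) + S)*l)*S + 9 = (((l**2 + S**2) + S)*l)*S + 9 = (((S**2 + l**2) + S)*l)*S + 9 = ((S + S**2 + l**2)*l)*S + 9 = (l*(S + S**2 + l**2))*S + 9 = S*l*(S + S**2 + l**2) + 9 = 9 + S*l*(S + S**2 + l**2))
-5*(R(5, 1 - 5) + 4) = -5*((9 + (1 - 5)*5**3 + 5*(1 - 5)**2 + 5*(1 - 5)**3) + 4) = -5*((9 - 4*125 + 5*(-4)**2 + 5*(-4)**3) + 4) = -5*((9 - 500 + 5*16 + 5*(-64)) + 4) = -5*((9 - 500 + 80 - 320) + 4) = -5*(-731 + 4) = -5*(-727) = 3635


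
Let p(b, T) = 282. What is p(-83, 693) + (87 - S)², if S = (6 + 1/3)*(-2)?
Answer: 91939/9 ≈ 10215.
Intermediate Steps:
S = -38/3 (S = (6 + ⅓)*(-2) = (19/3)*(-2) = -38/3 ≈ -12.667)
p(-83, 693) + (87 - S)² = 282 + (87 - 1*(-38/3))² = 282 + (87 + 38/3)² = 282 + (299/3)² = 282 + 89401/9 = 91939/9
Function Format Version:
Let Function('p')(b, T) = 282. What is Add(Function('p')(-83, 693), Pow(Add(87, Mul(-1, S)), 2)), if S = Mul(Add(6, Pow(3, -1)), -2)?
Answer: Rational(91939, 9) ≈ 10215.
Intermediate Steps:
S = Rational(-38, 3) (S = Mul(Add(6, Rational(1, 3)), -2) = Mul(Rational(19, 3), -2) = Rational(-38, 3) ≈ -12.667)
Add(Function('p')(-83, 693), Pow(Add(87, Mul(-1, S)), 2)) = Add(282, Pow(Add(87, Mul(-1, Rational(-38, 3))), 2)) = Add(282, Pow(Add(87, Rational(38, 3)), 2)) = Add(282, Pow(Rational(299, 3), 2)) = Add(282, Rational(89401, 9)) = Rational(91939, 9)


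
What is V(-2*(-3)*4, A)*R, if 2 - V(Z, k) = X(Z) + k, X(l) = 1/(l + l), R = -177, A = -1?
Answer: -8437/16 ≈ -527.31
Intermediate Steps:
X(l) = 1/(2*l)
V(Z, k) = 2 - k - 1/(2*Z) (V(Z, k) = 2 - (1/(2*Z) + k) = 2 - (k + 1/(2*Z)) = 2 + (-k - 1/(2*Z)) = 2 - k - 1/(2*Z))
V(-2*(-3)*4, A)*R = (2 - 1*(-1) - 1/(2*(-2*(-3)*4)))*(-177) = (2 + 1 - 1/(2*(6*4)))*(-177) = (2 + 1 - ½/24)*(-177) = (2 + 1 - ½*1/24)*(-177) = (2 + 1 - 1/48)*(-177) = (143/48)*(-177) = -8437/16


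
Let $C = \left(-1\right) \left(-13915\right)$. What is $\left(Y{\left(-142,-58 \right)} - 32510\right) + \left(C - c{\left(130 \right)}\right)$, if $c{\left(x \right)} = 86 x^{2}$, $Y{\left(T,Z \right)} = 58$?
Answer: $-1471937$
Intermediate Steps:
$C = 13915$
$\left(Y{\left(-142,-58 \right)} - 32510\right) + \left(C - c{\left(130 \right)}\right) = \left(58 - 32510\right) + \left(13915 - 86 \cdot 130^{2}\right) = -32452 + \left(13915 - 86 \cdot 16900\right) = -32452 + \left(13915 - 1453400\right) = -32452 - 1439485 = -1471937$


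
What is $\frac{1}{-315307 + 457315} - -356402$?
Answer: $\frac{50611935217}{142008} \approx 3.564 \cdot 10^{5}$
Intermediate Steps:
$\frac{1}{-315307 + 457315} - -356402 = \frac{1}{142008} + 356402 = \frac{50611935217}{142008}$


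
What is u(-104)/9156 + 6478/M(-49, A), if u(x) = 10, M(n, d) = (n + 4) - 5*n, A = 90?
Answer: 7414321/228900 ≈ 32.391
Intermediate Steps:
M(n, d) = 4 - 4*n (M(n, d) = (4 + n) - 5*n = 4 - 4*n)
u(-104)/9156 + 6478/M(-49, A) = 10/9156 + 6478/(4 - 4*(-49)) = 10*(1/9156) + 6478/(4 + 196) = 5/4578 + 6478/200 = 5/4578 + 6478*(1/200) = 5/4578 + 3239/100 = 7414321/228900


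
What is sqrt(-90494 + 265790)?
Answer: 8*sqrt(2739) ≈ 418.68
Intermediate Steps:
sqrt(-90494 + 265790) = sqrt(175296) = 8*sqrt(2739)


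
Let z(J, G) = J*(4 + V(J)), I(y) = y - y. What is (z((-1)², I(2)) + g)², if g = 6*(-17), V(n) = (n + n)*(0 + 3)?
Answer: 8464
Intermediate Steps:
V(n) = 6*n (V(n) = (2*n)*3 = 6*n)
I(y) = 0
z(J, G) = J*(4 + 6*J)
g = -102
(z((-1)², I(2)) + g)² = (2*(-1)²*(2 + 3*(-1)²) - 102)² = (2*1*(2 + 3*1) - 102)² = (2*1*(2 + 3) - 102)² = (2*1*5 - 102)² = (10 - 102)² = (-92)² = 8464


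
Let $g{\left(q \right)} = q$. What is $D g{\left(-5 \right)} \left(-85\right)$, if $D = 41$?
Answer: $17425$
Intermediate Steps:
$D g{\left(-5 \right)} \left(-85\right) = 41 \left(-5\right) \left(-85\right) = \left(-205\right) \left(-85\right) = 17425$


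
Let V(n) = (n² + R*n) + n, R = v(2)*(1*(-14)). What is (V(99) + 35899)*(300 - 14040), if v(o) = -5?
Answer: -724496460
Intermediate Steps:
R = 70 (R = -5*(-14) = 70)
V(n) = n² + 71*n (V(n) = (n² + 70*n) + n = n² + 71*n)
(V(99) + 35899)*(300 - 14040) = (99*(71 + 99) + 35899)*(300 - 14040) = (99*170 + 35899)*(-13740) = (16830 + 35899)*(-13740) = 52729*(-13740) = -724496460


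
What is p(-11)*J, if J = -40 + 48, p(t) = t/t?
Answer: 8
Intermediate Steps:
p(t) = 1
J = 8
p(-11)*J = 1*8 = 8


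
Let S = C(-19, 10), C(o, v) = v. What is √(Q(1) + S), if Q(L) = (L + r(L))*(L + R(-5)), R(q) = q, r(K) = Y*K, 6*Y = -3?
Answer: 2*√2 ≈ 2.8284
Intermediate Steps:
Y = -½ (Y = (⅙)*(-3) = -½ ≈ -0.50000)
r(K) = -K/2
Q(L) = L*(-5 + L)/2 (Q(L) = (L - L/2)*(L - 5) = (L/2)*(-5 + L) = L*(-5 + L)/2)
S = 10
√(Q(1) + S) = √((½)*1*(-5 + 1) + 10) = √((½)*1*(-4) + 10) = √(-2 + 10) = √8 = 2*√2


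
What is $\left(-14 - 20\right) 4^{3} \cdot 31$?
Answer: $-67456$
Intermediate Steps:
$\left(-14 - 20\right) 4^{3} \cdot 31 = \left(-14 - 20\right) 64 \cdot 31 = \left(-34\right) 64 \cdot 31 = \left(-2176\right) 31 = -67456$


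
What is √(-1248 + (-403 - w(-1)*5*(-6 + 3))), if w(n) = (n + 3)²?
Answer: I*√1591 ≈ 39.887*I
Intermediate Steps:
w(n) = (3 + n)²
√(-1248 + (-403 - w(-1)*5*(-6 + 3))) = √(-1248 + (-403 - (3 - 1)²*5*(-6 + 3))) = √(-1248 + (-403 - 2²*5*(-3))) = √(-1248 + (-403 - 4*5*(-3))) = √(-1248 + (-403 - 20*(-3))) = √(-1248 + (-403 - 1*(-60))) = √(-1248 + (-403 + 60)) = √(-1248 - 343) = √(-1591) = I*√1591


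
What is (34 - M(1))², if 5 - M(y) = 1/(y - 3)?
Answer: 3249/4 ≈ 812.25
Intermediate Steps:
M(y) = 5 - 1/(-3 + y) (M(y) = 5 - 1/(y - 3) = 5 - 1/(-3 + y))
(34 - M(1))² = (34 - (-16 + 5*1)/(-3 + 1))² = (34 - (-16 + 5)/(-2))² = (34 - (-1)*(-11)/2)² = (34 - 1*11/2)² = (34 - 11/2)² = (57/2)² = 3249/4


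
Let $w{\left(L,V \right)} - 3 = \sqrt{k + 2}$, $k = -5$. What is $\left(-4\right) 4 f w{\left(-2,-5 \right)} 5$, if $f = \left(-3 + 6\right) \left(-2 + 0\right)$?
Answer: $1440 + 480 i \sqrt{3} \approx 1440.0 + 831.38 i$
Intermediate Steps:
$f = -6$ ($f = 3 \left(-2\right) = -6$)
$w{\left(L,V \right)} = 3 + i \sqrt{3}$ ($w{\left(L,V \right)} = 3 + \sqrt{-5 + 2} = 3 + \sqrt{-3} = 3 + i \sqrt{3}$)
$\left(-4\right) 4 f w{\left(-2,-5 \right)} 5 = \left(-4\right) 4 \left(-6\right) \left(3 + i \sqrt{3}\right) 5 = \left(-16\right) \left(-6\right) \left(3 + i \sqrt{3}\right) 5 = 96 \left(3 + i \sqrt{3}\right) 5 = \left(288 + 96 i \sqrt{3}\right) 5 = 1440 + 480 i \sqrt{3}$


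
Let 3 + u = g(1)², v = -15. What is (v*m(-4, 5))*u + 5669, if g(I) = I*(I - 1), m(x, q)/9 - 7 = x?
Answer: 6884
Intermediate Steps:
m(x, q) = 63 + 9*x
g(I) = I*(-1 + I)
u = -3 (u = -3 + (1*(-1 + 1))² = -3 + (1*0)² = -3 + 0² = -3 + 0 = -3)
(v*m(-4, 5))*u + 5669 = -15*(63 + 9*(-4))*(-3) + 5669 = -15*(63 - 36)*(-3) + 5669 = -15*27*(-3) + 5669 = -405*(-3) + 5669 = 1215 + 5669 = 6884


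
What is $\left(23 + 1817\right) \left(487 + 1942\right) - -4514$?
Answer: $4473874$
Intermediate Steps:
$\left(23 + 1817\right) \left(487 + 1942\right) - -4514 = 1840 \cdot 2429 + 4514 = 4469360 + 4514 = 4473874$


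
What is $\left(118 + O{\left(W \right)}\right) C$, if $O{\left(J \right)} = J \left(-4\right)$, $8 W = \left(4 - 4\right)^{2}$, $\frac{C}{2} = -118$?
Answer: $-27848$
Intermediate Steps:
$C = -236$ ($C = 2 \left(-118\right) = -236$)
$W = 0$ ($W = \frac{\left(4 - 4\right)^{2}}{8} = \frac{0^{2}}{8} = \frac{1}{8} \cdot 0 = 0$)
$O{\left(J \right)} = - 4 J$
$\left(118 + O{\left(W \right)}\right) C = \left(118 - 0\right) \left(-236\right) = \left(118 + 0\right) \left(-236\right) = 118 \left(-236\right) = -27848$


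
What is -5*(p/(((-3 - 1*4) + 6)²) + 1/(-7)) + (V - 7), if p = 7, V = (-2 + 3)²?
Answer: -282/7 ≈ -40.286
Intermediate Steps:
V = 1 (V = 1² = 1)
-5*(p/(((-3 - 1*4) + 6)²) + 1/(-7)) + (V - 7) = -5*(7/(((-3 - 1*4) + 6)²) + 1/(-7)) + (1 - 7) = -5*(7/(((-3 - 4) + 6)²) + 1*(-⅐)) - 6 = -5*(7/((-7 + 6)²) - ⅐) - 6 = -5*(7/((-1)²) - ⅐) - 6 = -5*(7/1 - ⅐) - 6 = -5*(7*1 - ⅐) - 6 = -5*(7 - ⅐) - 6 = -5*48/7 - 6 = -240/7 - 6 = -282/7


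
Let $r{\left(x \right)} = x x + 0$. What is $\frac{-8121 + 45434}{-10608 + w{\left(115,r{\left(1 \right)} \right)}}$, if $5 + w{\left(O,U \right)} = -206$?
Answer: $- \frac{37313}{10819} \approx -3.4488$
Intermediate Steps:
$r{\left(x \right)} = x^{2}$ ($r{\left(x \right)} = x^{2} + 0 = x^{2}$)
$w{\left(O,U \right)} = -211$ ($w{\left(O,U \right)} = -5 - 206 = -211$)
$\frac{-8121 + 45434}{-10608 + w{\left(115,r{\left(1 \right)} \right)}} = \frac{-8121 + 45434}{-10608 - 211} = \frac{37313}{-10819} = 37313 \left(- \frac{1}{10819}\right) = - \frac{37313}{10819}$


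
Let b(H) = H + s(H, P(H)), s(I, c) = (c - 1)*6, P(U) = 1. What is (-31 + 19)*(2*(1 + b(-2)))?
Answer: 24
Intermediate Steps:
s(I, c) = -6 + 6*c (s(I, c) = (-1 + c)*6 = -6 + 6*c)
b(H) = H (b(H) = H + (-6 + 6*1) = H + (-6 + 6) = H + 0 = H)
(-31 + 19)*(2*(1 + b(-2))) = (-31 + 19)*(2*(1 - 2)) = -24*(-1) = -12*(-2) = 24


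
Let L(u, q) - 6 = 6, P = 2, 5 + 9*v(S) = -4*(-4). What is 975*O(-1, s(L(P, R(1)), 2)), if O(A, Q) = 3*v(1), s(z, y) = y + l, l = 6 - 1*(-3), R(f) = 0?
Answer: 3575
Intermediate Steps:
v(S) = 11/9 (v(S) = -5/9 + (-4*(-4))/9 = -5/9 + (1/9)*16 = -5/9 + 16/9 = 11/9)
l = 9 (l = 6 + 3 = 9)
L(u, q) = 12 (L(u, q) = 6 + 6 = 12)
s(z, y) = 9 + y (s(z, y) = y + 9 = 9 + y)
O(A, Q) = 11/3 (O(A, Q) = 3*(11/9) = 11/3)
975*O(-1, s(L(P, R(1)), 2)) = 975*(11/3) = 3575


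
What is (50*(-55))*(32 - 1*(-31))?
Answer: -173250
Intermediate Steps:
(50*(-55))*(32 - 1*(-31)) = -2750*(32 + 31) = -2750*63 = -173250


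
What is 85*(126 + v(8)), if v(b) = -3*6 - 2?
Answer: 9010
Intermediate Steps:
v(b) = -20 (v(b) = -18 - 2 = -20)
85*(126 + v(8)) = 85*(126 - 20) = 85*106 = 9010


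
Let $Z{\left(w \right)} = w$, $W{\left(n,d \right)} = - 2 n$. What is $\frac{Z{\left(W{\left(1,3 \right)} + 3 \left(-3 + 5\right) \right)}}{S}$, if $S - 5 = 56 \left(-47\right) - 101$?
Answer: $- \frac{1}{682} \approx -0.0014663$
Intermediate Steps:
$S = -2728$ ($S = 5 + \left(56 \left(-47\right) - 101\right) = 5 - 2733 = -2728$)
$\frac{Z{\left(W{\left(1,3 \right)} + 3 \left(-3 + 5\right) \right)}}{S} = \frac{\left(-2\right) 1 + 3 \left(-3 + 5\right)}{-2728} = \left(-2 + 3 \cdot 2\right) \left(- \frac{1}{2728}\right) = \left(-2 + 6\right) \left(- \frac{1}{2728}\right) = 4 \left(- \frac{1}{2728}\right) = - \frac{1}{682}$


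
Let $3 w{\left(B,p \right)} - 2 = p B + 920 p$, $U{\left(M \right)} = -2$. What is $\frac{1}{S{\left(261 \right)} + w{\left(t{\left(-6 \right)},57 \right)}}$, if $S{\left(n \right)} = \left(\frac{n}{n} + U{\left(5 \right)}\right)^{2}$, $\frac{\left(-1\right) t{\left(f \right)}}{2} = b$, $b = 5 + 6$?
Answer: $\frac{3}{51191} \approx 5.8604 \cdot 10^{-5}$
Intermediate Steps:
$b = 11$
$t{\left(f \right)} = -22$ ($t{\left(f \right)} = \left(-2\right) 11 = -22$)
$w{\left(B,p \right)} = \frac{2}{3} + \frac{920 p}{3} + \frac{B p}{3}$ ($w{\left(B,p \right)} = \frac{2}{3} + \frac{p B + 920 p}{3} = \frac{2}{3} + \frac{B p + 920 p}{3} = \frac{2}{3} + \frac{920 p + B p}{3} = \frac{2}{3} + \left(\frac{920 p}{3} + \frac{B p}{3}\right) = \frac{2}{3} + \frac{920 p}{3} + \frac{B p}{3}$)
$S{\left(n \right)} = 1$ ($S{\left(n \right)} = \left(\frac{n}{n} - 2\right)^{2} = \left(1 - 2\right)^{2} = \left(-1\right)^{2} = 1$)
$\frac{1}{S{\left(261 \right)} + w{\left(t{\left(-6 \right)},57 \right)}} = \frac{1}{1 + \left(\frac{2}{3} + \frac{920}{3} \cdot 57 + \frac{1}{3} \left(-22\right) 57\right)} = \frac{1}{1 + \left(\frac{2}{3} + 17480 - 418\right)} = \frac{1}{1 + \frac{51188}{3}} = \frac{1}{\frac{51191}{3}} = \frac{3}{51191}$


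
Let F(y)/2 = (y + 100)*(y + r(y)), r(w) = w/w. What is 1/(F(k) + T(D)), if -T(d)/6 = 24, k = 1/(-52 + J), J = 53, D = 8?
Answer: 1/260 ≈ 0.0038462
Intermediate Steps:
r(w) = 1
k = 1 (k = 1/(-52 + 53) = 1/1 = 1)
T(d) = -144 (T(d) = -6*24 = -144)
F(y) = 2*(1 + y)*(100 + y) (F(y) = 2*((y + 100)*(y + 1)) = 2*((100 + y)*(1 + y)) = 2*((1 + y)*(100 + y)) = 2*(1 + y)*(100 + y))
1/(F(k) + T(D)) = 1/((200 + 2*1² + 202*1) - 144) = 1/((200 + 2*1 + 202) - 144) = 1/((200 + 2 + 202) - 144) = 1/(404 - 144) = 1/260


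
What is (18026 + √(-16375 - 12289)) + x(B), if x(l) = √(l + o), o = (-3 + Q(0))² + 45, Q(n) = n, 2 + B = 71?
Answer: 18026 + √123 + 2*I*√7166 ≈ 18037.0 + 169.3*I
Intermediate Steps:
B = 69 (B = -2 + 71 = 69)
o = 54 (o = (-3 + 0)² + 45 = (-3)² + 45 = 9 + 45 = 54)
x(l) = √(54 + l) (x(l) = √(l + 54) = √(54 + l))
(18026 + √(-16375 - 12289)) + x(B) = (18026 + √(-16375 - 12289)) + √(54 + 69) = (18026 + √(-28664)) + √123 = (18026 + 2*I*√7166) + √123 = 18026 + √123 + 2*I*√7166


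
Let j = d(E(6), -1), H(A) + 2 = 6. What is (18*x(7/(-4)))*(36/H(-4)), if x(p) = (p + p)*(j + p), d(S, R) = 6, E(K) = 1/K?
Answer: -9639/4 ≈ -2409.8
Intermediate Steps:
H(A) = 4 (H(A) = -2 + 6 = 4)
j = 6
x(p) = 2*p*(6 + p) (x(p) = (p + p)*(6 + p) = (2*p)*(6 + p) = 2*p*(6 + p))
(18*x(7/(-4)))*(36/H(-4)) = (18*(2*(7/(-4))*(6 + 7/(-4))))*(36/4) = (18*(2*(7*(-¼))*(6 + 7*(-¼))))*(36*(¼)) = (18*(2*(-7/4)*(6 - 7/4)))*9 = (18*(2*(-7/4)*(17/4)))*9 = (18*(-119/8))*9 = -1071/4*9 = -9639/4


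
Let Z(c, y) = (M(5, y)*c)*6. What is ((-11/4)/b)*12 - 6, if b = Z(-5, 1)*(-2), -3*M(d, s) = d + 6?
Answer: -117/20 ≈ -5.8500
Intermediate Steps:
M(d, s) = -2 - d/3 (M(d, s) = -(d + 6)/3 = -(6 + d)/3 = -2 - d/3)
Z(c, y) = -22*c (Z(c, y) = ((-2 - ⅓*5)*c)*6 = ((-2 - 5/3)*c)*6 = -11*c/3*6 = -22*c)
b = -220 (b = -22*(-5)*(-2) = 110*(-2) = -220)
((-11/4)/b)*12 - 6 = (-11/4/(-220))*12 - 6 = (-11*¼*(-1/220))*12 - 6 = -11/4*(-1/220)*12 - 6 = (1/80)*12 - 6 = 3/20 - 6 = -117/20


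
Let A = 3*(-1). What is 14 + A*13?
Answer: -25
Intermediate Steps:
A = -3
14 + A*13 = 14 - 3*13 = 14 - 39 = -25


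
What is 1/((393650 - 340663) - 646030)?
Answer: -1/593043 ≈ -1.6862e-6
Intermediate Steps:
1/((393650 - 340663) - 646030) = 1/(52987 - 646030) = 1/(-593043) = -1/593043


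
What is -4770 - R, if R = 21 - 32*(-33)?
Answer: -5847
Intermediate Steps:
R = 1077 (R = 21 + 1056 = 1077)
-4770 - R = -4770 - 1*1077 = -4770 - 1077 = -5847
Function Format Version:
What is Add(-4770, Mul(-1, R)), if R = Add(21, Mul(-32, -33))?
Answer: -5847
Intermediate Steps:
R = 1077 (R = Add(21, 1056) = 1077)
Add(-4770, Mul(-1, R)) = Add(-4770, Mul(-1, 1077)) = Add(-4770, -1077) = -5847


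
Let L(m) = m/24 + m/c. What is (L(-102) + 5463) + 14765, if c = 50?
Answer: 2022171/100 ≈ 20222.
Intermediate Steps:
L(m) = 37*m/600 (L(m) = m/24 + m/50 = 37*m/600)
(L(-102) + 5463) + 14765 = ((37/600)*(-102) + 5463) + 14765 = (-629/100 + 5463) + 14765 = 545671/100 + 14765 = 2022171/100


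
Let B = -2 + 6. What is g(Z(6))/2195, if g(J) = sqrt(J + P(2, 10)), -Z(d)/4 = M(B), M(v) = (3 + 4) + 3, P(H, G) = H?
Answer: I*sqrt(38)/2195 ≈ 0.0028084*I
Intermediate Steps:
B = 4
M(v) = 10 (M(v) = 7 + 3 = 10)
Z(d) = -40 (Z(d) = -4*10 = -40)
g(J) = sqrt(2 + J) (g(J) = sqrt(J + 2) = sqrt(2 + J))
g(Z(6))/2195 = sqrt(2 - 40)/2195 = sqrt(-38)*(1/2195) = (I*sqrt(38))*(1/2195) = I*sqrt(38)/2195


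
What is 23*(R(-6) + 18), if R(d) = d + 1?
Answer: 299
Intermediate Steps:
R(d) = 1 + d
23*(R(-6) + 18) = 23*((1 - 6) + 18) = 23*(-5 + 18) = 23*13 = 299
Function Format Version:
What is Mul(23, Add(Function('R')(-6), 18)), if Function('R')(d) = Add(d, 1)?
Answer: 299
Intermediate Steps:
Function('R')(d) = Add(1, d)
Mul(23, Add(Function('R')(-6), 18)) = Mul(23, Add(Add(1, -6), 18)) = Mul(23, Add(-5, 18)) = Mul(23, 13) = 299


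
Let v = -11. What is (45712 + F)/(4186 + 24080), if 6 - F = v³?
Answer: 15683/9422 ≈ 1.6645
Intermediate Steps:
F = 1337 (F = 6 - 1*(-11)³ = 6 - 1*(-1331) = 6 + 1331 = 1337)
(45712 + F)/(4186 + 24080) = (45712 + 1337)/(4186 + 24080) = 47049/28266 = 47049*(1/28266) = 15683/9422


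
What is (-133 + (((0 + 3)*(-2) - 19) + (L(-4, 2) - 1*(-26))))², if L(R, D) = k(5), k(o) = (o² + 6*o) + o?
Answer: 5184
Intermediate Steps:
k(o) = o² + 7*o
L(R, D) = 60 (L(R, D) = 5*(7 + 5) = 5*12 = 60)
(-133 + (((0 + 3)*(-2) - 19) + (L(-4, 2) - 1*(-26))))² = (-133 + (((0 + 3)*(-2) - 19) + (60 - 1*(-26))))² = (-133 + ((3*(-2) - 19) + (60 + 26)))² = (-133 + ((-6 - 19) + 86))² = (-133 + (-25 + 86))² = (-133 + 61)² = (-72)² = 5184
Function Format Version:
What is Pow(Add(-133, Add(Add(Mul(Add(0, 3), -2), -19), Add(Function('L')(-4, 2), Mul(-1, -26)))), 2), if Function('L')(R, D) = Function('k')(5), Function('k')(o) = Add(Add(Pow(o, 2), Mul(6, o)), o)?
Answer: 5184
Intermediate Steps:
Function('k')(o) = Add(Pow(o, 2), Mul(7, o))
Function('L')(R, D) = 60 (Function('L')(R, D) = Mul(5, Add(7, 5)) = Mul(5, 12) = 60)
Pow(Add(-133, Add(Add(Mul(Add(0, 3), -2), -19), Add(Function('L')(-4, 2), Mul(-1, -26)))), 2) = Pow(Add(-133, Add(Add(Mul(Add(0, 3), -2), -19), Add(60, Mul(-1, -26)))), 2) = Pow(Add(-133, Add(Add(Mul(3, -2), -19), Add(60, 26))), 2) = Pow(Add(-133, Add(Add(-6, -19), 86)), 2) = Pow(Add(-133, Add(-25, 86)), 2) = Pow(Add(-133, 61), 2) = Pow(-72, 2) = 5184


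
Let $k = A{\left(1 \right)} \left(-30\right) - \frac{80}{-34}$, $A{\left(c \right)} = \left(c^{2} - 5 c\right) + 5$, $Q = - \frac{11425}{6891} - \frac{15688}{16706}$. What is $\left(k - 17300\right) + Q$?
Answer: $- \frac{16958144522603}{978528891} \approx -17330.0$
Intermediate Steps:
$Q = - \frac{149486029}{57560523}$ ($Q = \left(-11425\right) \frac{1}{6891} - \frac{7844}{8353} = - \frac{11425}{6891} - \frac{7844}{8353} = - \frac{149486029}{57560523} \approx -2.597$)
$A{\left(c \right)} = 5 + c^{2} - 5 c$
$k = - \frac{470}{17}$ ($k = \left(5 + 1^{2} - 5\right) \left(-30\right) - \frac{80}{-34} = \left(5 + 1 - 5\right) \left(-30\right) - - \frac{40}{17} = 1 \left(-30\right) + \frac{40}{17} = -30 + \frac{40}{17} = - \frac{470}{17} \approx -27.647$)
$\left(k - 17300\right) + Q = \left(- \frac{470}{17} - 17300\right) - \frac{149486029}{57560523} = - \frac{294570}{17} - \frac{149486029}{57560523} = - \frac{16958144522603}{978528891}$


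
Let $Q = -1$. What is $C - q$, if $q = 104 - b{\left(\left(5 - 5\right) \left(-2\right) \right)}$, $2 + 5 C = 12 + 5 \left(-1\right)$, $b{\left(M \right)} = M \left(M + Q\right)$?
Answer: $-103$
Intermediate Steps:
$b{\left(M \right)} = M \left(-1 + M\right)$ ($b{\left(M \right)} = M \left(M - 1\right) = M \left(-1 + M\right)$)
$C = 1$ ($C = - \frac{2}{5} + \frac{12 + 5 \left(-1\right)}{5} = - \frac{2}{5} + \frac{12 - 5}{5} = - \frac{2}{5} + \frac{1}{5} \cdot 7 = - \frac{2}{5} + \frac{7}{5} = 1$)
$q = 104$ ($q = 104 - \left(5 - 5\right) \left(-2\right) \left(-1 + \left(5 - 5\right) \left(-2\right)\right) = 104 - 0 \left(-2\right) \left(-1 + 0 \left(-2\right)\right) = 104 - 0 \left(-1 + 0\right) = 104 - 0 \left(-1\right) = 104 - 0 = 104 + 0 = 104$)
$C - q = 1 - 104 = -103$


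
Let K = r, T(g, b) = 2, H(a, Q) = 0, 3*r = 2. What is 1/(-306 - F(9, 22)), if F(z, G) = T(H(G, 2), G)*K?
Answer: -3/922 ≈ -0.0032538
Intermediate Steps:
r = ⅔ (r = (⅓)*2 = ⅔ ≈ 0.66667)
K = ⅔ ≈ 0.66667
F(z, G) = 4/3 (F(z, G) = 2*(⅔) = 4/3)
1/(-306 - F(9, 22)) = 1/(-306 - 1*4/3) = 1/(-306 - 4/3) = 1/(-922/3) = -3/922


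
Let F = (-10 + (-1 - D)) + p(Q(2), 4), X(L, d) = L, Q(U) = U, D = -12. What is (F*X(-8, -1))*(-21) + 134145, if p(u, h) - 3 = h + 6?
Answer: 136497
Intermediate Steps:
p(u, h) = 9 + h (p(u, h) = 3 + (h + 6) = 3 + (6 + h) = 9 + h)
F = 14 (F = (-10 + (-1 - 1*(-12))) + (9 + 4) = (-10 + (-1 + 12)) + 13 = (-10 + 11) + 13 = 1 + 13 = 14)
(F*X(-8, -1))*(-21) + 134145 = (14*(-8))*(-21) + 134145 = -112*(-21) + 134145 = 2352 + 134145 = 136497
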